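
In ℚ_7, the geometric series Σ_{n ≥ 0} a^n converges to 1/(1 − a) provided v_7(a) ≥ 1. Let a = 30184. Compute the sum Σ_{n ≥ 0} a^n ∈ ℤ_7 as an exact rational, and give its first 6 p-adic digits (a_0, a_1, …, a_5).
Σ a^n = 1/(1 − a) = -1/30183;  first 6 digits = (1, 0, 0, 4, 5, 1)

v_7(a) = 3 ≥ 1, so the series converges in ℤ_7 to 1/(1 − a) = 1/(1 − 30184) = -1/30183. Expand this rational in ℤ_7: compute digits iteratively via d_i = x_i mod 7, x_{i+1} = (x_i − d_i)/7. The first 6 digits are (1, 0, 0, 4, 5, 1).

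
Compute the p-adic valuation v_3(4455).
v_3(4455) = 4

v_3(n) is the largest exponent k such that 3^k divides n. Factor out: 4455 = 3^4 · 55. (Sign doesn't affect v_p.) So v_3(4455) = 4.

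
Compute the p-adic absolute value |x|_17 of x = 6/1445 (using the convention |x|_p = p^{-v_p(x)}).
|6/1445|_17 = 289

Step 1 — compute v_17(x) by factoring powers of 17 out of the numerator and denominator: v_17(6/1445) = -2. Step 2 — apply |x|_p = p^{-v_p(x)} = 17^{2} = 289.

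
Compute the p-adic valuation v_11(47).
v_11(47) = 0

v_11(n) is the largest exponent k such that 11^k divides n. Factor out: 47 = 11^0 · 47. (Sign doesn't affect v_p.) So v_11(47) = 0.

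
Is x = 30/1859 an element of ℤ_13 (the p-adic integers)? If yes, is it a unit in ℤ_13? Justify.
x ∉ ℤ_13 (v_13(x) = -2 < 0)

ℤ_13 = {x ∈ ℚ_13 : v_13(x) ≥ 0} and ℤ_13^× = {x ∈ ℤ_13 : v_13(x) = 0}. Here v_13(30/1859) = v_13(num) − v_13(den) = -2; compare against these criteria.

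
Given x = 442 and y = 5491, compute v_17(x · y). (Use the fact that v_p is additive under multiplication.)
v_17(2427022) = 3

v_p(x) = 1 (factor: 442 = 17^1 · 26); v_p(y) = 2 (factor: 5491 = 17^2 · 19). Additivity: v_p(xy) = v_p(x) + v_p(y) = 1 + 2 = 3. (Direct check: xy = 2427022 = 17^3 · (494).)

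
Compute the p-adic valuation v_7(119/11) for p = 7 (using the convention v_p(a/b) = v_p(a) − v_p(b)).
v_7(119/11) = 1

Factor powers of 7 from the numerator and denominator of the reduced fraction: 119 = 7^1 · 17 and 11 = 7^0 · 11. Apply v_p(a/b) = v_p(a) − v_p(b): v_7(119/11) = 1 − 0 = 1.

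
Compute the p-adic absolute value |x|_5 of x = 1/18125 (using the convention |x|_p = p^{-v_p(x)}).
|1/18125|_5 = 625

Step 1 — compute v_5(x) by factoring powers of 5 out of the numerator and denominator: v_5(1/18125) = -4. Step 2 — apply |x|_p = p^{-v_p(x)} = 5^{4} = 625.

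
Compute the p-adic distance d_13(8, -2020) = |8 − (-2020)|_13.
d_13(8, -2020) = 1/169

Step 1 — x − y = 8 − (-2020) = 2028. Step 2 — v_13(2028) = 2 (factor: 2028 = (13^2 · 12); the sign does not affect v_p). Step 3 — |x − y|_13 = 13^{-2} = 1/169.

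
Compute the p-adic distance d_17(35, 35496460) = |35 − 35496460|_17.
d_17(35, 35496460) = 1/1419857

Step 1 — x − y = 35 − 35496460 = -35496425. Step 2 — v_17(-35496425) = 5 (factor: -35496425 = −(17^5 · 25); the sign does not affect v_p). Step 3 — |x − y|_17 = 17^{-5} = 1/1419857.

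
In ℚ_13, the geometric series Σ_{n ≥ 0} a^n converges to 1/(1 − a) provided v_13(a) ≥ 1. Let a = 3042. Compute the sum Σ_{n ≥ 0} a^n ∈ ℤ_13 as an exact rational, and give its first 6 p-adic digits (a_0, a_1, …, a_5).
Σ a^n = 1/(1 − a) = -1/3041;  first 6 digits = (1, 0, 5, 1, 12, 11)

v_13(a) = 2 ≥ 1, so the series converges in ℤ_13 to 1/(1 − a) = 1/(1 − 3042) = -1/3041. Expand this rational in ℤ_13: compute digits iteratively via d_i = x_i mod 13, x_{i+1} = (x_i − d_i)/13. The first 6 digits are (1, 0, 5, 1, 12, 11).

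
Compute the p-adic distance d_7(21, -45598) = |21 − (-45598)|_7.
d_7(21, -45598) = 1/2401

Step 1 — x − y = 21 − (-45598) = 45619. Step 2 — v_7(45619) = 4 (factor: 45619 = (7^4 · 19); the sign does not affect v_p). Step 3 — |x − y|_7 = 7^{-4} = 1/2401.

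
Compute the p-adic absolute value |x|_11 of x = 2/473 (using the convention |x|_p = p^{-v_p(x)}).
|2/473|_11 = 11

Step 1 — compute v_11(x) by factoring powers of 11 out of the numerator and denominator: v_11(2/473) = -1. Step 2 — apply |x|_p = p^{-v_p(x)} = 11^{1} = 11.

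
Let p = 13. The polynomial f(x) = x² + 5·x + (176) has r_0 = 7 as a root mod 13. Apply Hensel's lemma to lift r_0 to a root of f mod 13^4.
r_3 = 10160 (mod 28561)

Hensel: r_{i+1} = r_i − f(r_i)·(f′(r_i))^{-1} mod 13^{i+2}, f′(x) = 2x + 5. Iterate:
  r_0 = 7 (mod 13)
  r_1 = 20 (mod 169)
  r_2 = 1372 (mod 2197)
  r_3 = 10160 (mod 28561)
Final: r = 10160 satisfies f(r) ≡ 0 mod 13^4.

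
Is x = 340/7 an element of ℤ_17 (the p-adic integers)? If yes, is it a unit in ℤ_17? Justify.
x ∈ ℤ_17 but not a unit; v_17(x) = 1 > 0

ℤ_17 = {x ∈ ℚ_17 : v_17(x) ≥ 0} and ℤ_17^× = {x ∈ ℤ_17 : v_17(x) = 0}. Here v_17(340/7) = v_17(num) − v_17(den) = 1; compare against these criteria.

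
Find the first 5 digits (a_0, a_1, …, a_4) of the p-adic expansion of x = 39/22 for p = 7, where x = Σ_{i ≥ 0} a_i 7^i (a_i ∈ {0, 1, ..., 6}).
(a_0, …, a_4) = (4, 0, 6, 2, 5)

v_7(39/22) = 0 (numerator and denominator both coprime to 7), so x ∈ ℤ_7^×. Compute digits iteratively via a_i = x_i mod 7, x_{i+1} = (x_i − a_i)/7, with x_0 = x:
  x_0 = 39/22;  a_0 = 4;  x_1 = (x_0 − 4)/7 = -7/22
  x_1 = -7/22;  a_1 = 0;  x_2 = (x_1 − 0)/7 = -1/22
  x_2 = -1/22;  a_2 = 6;  x_3 = (x_2 − 6)/7 = -19/22
  x_3 = -19/22;  a_3 = 2;  x_4 = (x_3 − 2)/7 = -9/22
  x_4 = -9/22;  a_4 = 5;  x_5 = (x_4 − 5)/7 = -17/22
Digits: (4, 0, 6, 2, 5).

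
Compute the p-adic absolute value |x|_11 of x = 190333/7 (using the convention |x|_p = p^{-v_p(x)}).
|190333/7|_11 = 1/14641

Step 1 — compute v_11(x) by factoring powers of 11 out of the numerator and denominator: v_11(190333/7) = 4. Step 2 — apply |x|_p = p^{-v_p(x)} = 11^{-4} = 1/14641.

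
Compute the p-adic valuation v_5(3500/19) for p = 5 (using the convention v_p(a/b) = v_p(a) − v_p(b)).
v_5(3500/19) = 3

Factor powers of 5 from the numerator and denominator of the reduced fraction: 3500 = 5^3 · 28 and 19 = 5^0 · 19. Apply v_p(a/b) = v_p(a) − v_p(b): v_5(3500/19) = 3 − 0 = 3.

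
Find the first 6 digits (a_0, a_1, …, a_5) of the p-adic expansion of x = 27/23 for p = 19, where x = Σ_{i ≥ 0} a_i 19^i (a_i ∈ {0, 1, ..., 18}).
(a_0, …, a_5) = (2, 14, 10, 11, 6, 17)

v_19(27/23) = 0 (numerator and denominator both coprime to 19), so x ∈ ℤ_19^×. Compute digits iteratively via a_i = x_i mod 19, x_{i+1} = (x_i − a_i)/19, with x_0 = x:
  x_0 = 27/23;  a_0 = 2;  x_1 = (x_0 − 2)/19 = -1/23
  x_1 = -1/23;  a_1 = 14;  x_2 = (x_1 − 14)/19 = -17/23
  x_2 = -17/23;  a_2 = 10;  x_3 = (x_2 − 10)/19 = -13/23
  x_3 = -13/23;  a_3 = 11;  x_4 = (x_3 − 11)/19 = -14/23
  x_4 = -14/23;  a_4 = 6;  x_5 = (x_4 − 6)/19 = -8/23
  x_5 = -8/23;  a_5 = 17;  x_6 = (x_5 − 17)/19 = -21/23
Digits: (2, 14, 10, 11, 6, 17).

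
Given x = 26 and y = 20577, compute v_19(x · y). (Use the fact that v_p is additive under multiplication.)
v_19(535002) = 3

v_p(x) = 0 (factor: 26 = 19^0 · 26); v_p(y) = 3 (factor: 20577 = 19^3 · 3). Additivity: v_p(xy) = v_p(x) + v_p(y) = 0 + 3 = 3. (Direct check: xy = 535002 = 19^3 · (78).)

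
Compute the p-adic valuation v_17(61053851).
v_17(61053851) = 5

v_17(n) is the largest exponent k such that 17^k divides n. Factor out: 61053851 = 17^5 · 43. (Sign doesn't affect v_p.) So v_17(61053851) = 5.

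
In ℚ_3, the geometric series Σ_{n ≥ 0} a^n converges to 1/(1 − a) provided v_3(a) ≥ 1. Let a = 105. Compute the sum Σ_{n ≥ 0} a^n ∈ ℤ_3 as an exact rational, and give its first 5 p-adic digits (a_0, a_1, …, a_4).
Σ a^n = 1/(1 − a) = -1/104;  first 5 digits = (1, 2, 0, 0, 0)

v_3(a) = 1 ≥ 1, so the series converges in ℤ_3 to 1/(1 − a) = 1/(1 − 105) = -1/104. Expand this rational in ℤ_3: compute digits iteratively via d_i = x_i mod 3, x_{i+1} = (x_i − d_i)/3. The first 5 digits are (1, 2, 0, 0, 0).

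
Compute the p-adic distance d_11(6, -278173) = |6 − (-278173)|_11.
d_11(6, -278173) = 1/14641

Step 1 — x − y = 6 − (-278173) = 278179. Step 2 — v_11(278179) = 4 (factor: 278179 = (11^4 · 19); the sign does not affect v_p). Step 3 — |x − y|_11 = 11^{-4} = 1/14641.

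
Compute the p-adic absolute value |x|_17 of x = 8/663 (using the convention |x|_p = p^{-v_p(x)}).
|8/663|_17 = 17

Step 1 — compute v_17(x) by factoring powers of 17 out of the numerator and denominator: v_17(8/663) = -1. Step 2 — apply |x|_p = p^{-v_p(x)} = 17^{1} = 17.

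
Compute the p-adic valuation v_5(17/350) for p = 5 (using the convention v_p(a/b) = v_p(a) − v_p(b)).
v_5(17/350) = -2

Factor powers of 5 from the numerator and denominator of the reduced fraction: 17 = 5^0 · 17 and 350 = 5^2 · 14. Apply v_p(a/b) = v_p(a) − v_p(b): v_5(17/350) = 0 − 2 = -2.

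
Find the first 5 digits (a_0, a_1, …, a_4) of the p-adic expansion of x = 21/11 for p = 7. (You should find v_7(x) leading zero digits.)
(a_0, …, a_4) = (0, 6, 3, 2, 6)

v_7(21/11) = 1, so a_0 = ... = a_0 = 0. Factor out: x = 7^1 · u with u = 3/11 a unit in ℤ_7. Expand u iteratively via a_{v+i} = u_i mod 7, u_{i+1} = (u_i − a_{v+i})/7:
  u_0 = 3/11;  a_1 = 6;  u_1 = (u_0 − 6)/7 = -9/11
  u_1 = -9/11;  a_2 = 3;  u_2 = (u_1 − 3)/7 = -6/11
  u_2 = -6/11;  a_3 = 2;  u_3 = (u_2 − 2)/7 = -4/11
  u_3 = -4/11;  a_4 = 6;  u_4 = (u_3 − 6)/7 = -10/11
Digits: (0, 6, 3, 2, 6).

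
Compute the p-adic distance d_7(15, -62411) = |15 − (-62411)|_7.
d_7(15, -62411) = 1/2401

Step 1 — x − y = 15 − (-62411) = 62426. Step 2 — v_7(62426) = 4 (factor: 62426 = (7^4 · 26); the sign does not affect v_p). Step 3 — |x − y|_7 = 7^{-4} = 1/2401.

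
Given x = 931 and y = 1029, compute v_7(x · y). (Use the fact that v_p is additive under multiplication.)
v_7(957999) = 5

v_p(x) = 2 (factor: 931 = 7^2 · 19); v_p(y) = 3 (factor: 1029 = 7^3 · 3). Additivity: v_p(xy) = v_p(x) + v_p(y) = 2 + 3 = 5. (Direct check: xy = 957999 = 7^5 · (57).)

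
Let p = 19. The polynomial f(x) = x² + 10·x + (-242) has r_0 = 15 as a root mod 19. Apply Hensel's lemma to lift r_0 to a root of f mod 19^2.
r_1 = 129 (mod 361)

Hensel: r_{i+1} = r_i − f(r_i)·(f′(r_i))^{-1} mod 19^{i+2}, f′(x) = 2x + 10. Iterate:
  r_0 = 15 (mod 19)
  r_1 = 129 (mod 361)
Final: r = 129 satisfies f(r) ≡ 0 mod 19^2.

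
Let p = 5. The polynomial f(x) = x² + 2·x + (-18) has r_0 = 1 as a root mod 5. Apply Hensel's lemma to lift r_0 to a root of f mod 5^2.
r_1 = 11 (mod 25)

Hensel: r_{i+1} = r_i − f(r_i)·(f′(r_i))^{-1} mod 5^{i+2}, f′(x) = 2x + 2. Iterate:
  r_0 = 1 (mod 5)
  r_1 = 11 (mod 25)
Final: r = 11 satisfies f(r) ≡ 0 mod 5^2.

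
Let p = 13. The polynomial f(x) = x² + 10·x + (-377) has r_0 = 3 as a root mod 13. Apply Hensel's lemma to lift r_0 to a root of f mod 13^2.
r_1 = 3 (mod 169)

Hensel: r_{i+1} = r_i − f(r_i)·(f′(r_i))^{-1} mod 13^{i+2}, f′(x) = 2x + 10. Iterate:
  r_0 = 3 (mod 13)
  r_1 = 3 (mod 169)
Final: r = 3 satisfies f(r) ≡ 0 mod 13^2.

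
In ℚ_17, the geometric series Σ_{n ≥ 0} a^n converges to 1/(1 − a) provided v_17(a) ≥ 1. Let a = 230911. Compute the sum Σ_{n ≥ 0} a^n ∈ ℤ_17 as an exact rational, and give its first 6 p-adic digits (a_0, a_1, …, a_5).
Σ a^n = 1/(1 − a) = -1/230910;  first 6 digits = (1, 0, 0, 13, 2, 0)

v_17(a) = 3 ≥ 1, so the series converges in ℤ_17 to 1/(1 − a) = 1/(1 − 230911) = -1/230910. Expand this rational in ℤ_17: compute digits iteratively via d_i = x_i mod 17, x_{i+1} = (x_i − d_i)/17. The first 6 digits are (1, 0, 0, 13, 2, 0).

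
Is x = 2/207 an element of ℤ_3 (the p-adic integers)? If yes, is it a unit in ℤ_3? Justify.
x ∉ ℤ_3 (v_3(x) = -2 < 0)

ℤ_3 = {x ∈ ℚ_3 : v_3(x) ≥ 0} and ℤ_3^× = {x ∈ ℤ_3 : v_3(x) = 0}. Here v_3(2/207) = v_3(num) − v_3(den) = -2; compare against these criteria.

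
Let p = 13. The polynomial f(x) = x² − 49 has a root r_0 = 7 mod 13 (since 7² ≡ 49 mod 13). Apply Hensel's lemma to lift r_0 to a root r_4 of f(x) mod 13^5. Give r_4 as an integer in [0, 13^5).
r_4 = 7 (mod 371293)

Hensel's recurrence: r_{i+1} = r_i − f(r_i)·(f′(r_i))^{-1} mod 13^{i+2}, with f′(x) = 2x. Iterate:
  r_0 = 7 (mod 13)
  r_1 = 7 (mod 169)
  r_2 = 7 (mod 2197)
  r_3 = 7 (mod 28561)
  r_4 = 7 (mod 371293)
Final: r_4 = 7, and one checks f(r_4) ≡ 0 mod 13^5.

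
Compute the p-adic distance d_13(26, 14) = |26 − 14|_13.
d_13(26, 14) = 1

Step 1 — x − y = 26 − 14 = 12. Step 2 — v_13(12) = 0 (factor: 12 = (13^0 · 12); the sign does not affect v_p). Step 3 — |x − y|_13 = 13^{0} = 1.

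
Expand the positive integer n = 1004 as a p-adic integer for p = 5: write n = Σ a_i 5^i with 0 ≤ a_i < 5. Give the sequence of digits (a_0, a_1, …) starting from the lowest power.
(a_0, a_1, …) = (4, 0, 0, 3, 1)

Repeated division by 5 gives the digits low-to-high: 1004 = 4 + 3·5^3 + 1·5^4. Digit sequence: (4, 0, 0, 3, 1).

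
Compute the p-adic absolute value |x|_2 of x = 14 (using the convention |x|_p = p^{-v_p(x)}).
|14|_2 = 1/2

Step 1 — compute v_2(x) by factoring powers of 2 out of the numerator and denominator: v_2(14) = 1. Step 2 — apply |x|_p = p^{-v_p(x)} = 2^{-1} = 1/2.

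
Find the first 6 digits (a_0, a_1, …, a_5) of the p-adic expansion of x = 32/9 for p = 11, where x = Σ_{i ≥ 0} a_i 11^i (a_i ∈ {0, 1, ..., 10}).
(a_0, …, a_5) = (6, 1, 6, 8, 9, 4)

v_11(32/9) = 0 (numerator and denominator both coprime to 11), so x ∈ ℤ_11^×. Compute digits iteratively via a_i = x_i mod 11, x_{i+1} = (x_i − a_i)/11, with x_0 = x:
  x_0 = 32/9;  a_0 = 6;  x_1 = (x_0 − 6)/11 = -2/9
  x_1 = -2/9;  a_1 = 1;  x_2 = (x_1 − 1)/11 = -1/9
  x_2 = -1/9;  a_2 = 6;  x_3 = (x_2 − 6)/11 = -5/9
  x_3 = -5/9;  a_3 = 8;  x_4 = (x_3 − 8)/11 = -7/9
  x_4 = -7/9;  a_4 = 9;  x_5 = (x_4 − 9)/11 = -8/9
  x_5 = -8/9;  a_5 = 4;  x_6 = (x_5 − 4)/11 = -4/9
Digits: (6, 1, 6, 8, 9, 4).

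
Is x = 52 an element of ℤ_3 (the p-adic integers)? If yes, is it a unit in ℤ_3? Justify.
x ∈ ℤ_3^× (unit); v_3(x) = 0

ℤ_3 = {x ∈ ℚ_3 : v_3(x) ≥ 0} and ℤ_3^× = {x ∈ ℤ_3 : v_3(x) = 0}. Here v_3(52) = v_3(num) − v_3(den) = 0; compare against these criteria.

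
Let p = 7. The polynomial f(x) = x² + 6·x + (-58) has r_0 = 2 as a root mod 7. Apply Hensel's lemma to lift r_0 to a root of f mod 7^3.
r_2 = 261 (mod 343)

Hensel: r_{i+1} = r_i − f(r_i)·(f′(r_i))^{-1} mod 7^{i+2}, f′(x) = 2x + 6. Iterate:
  r_0 = 2 (mod 7)
  r_1 = 16 (mod 49)
  r_2 = 261 (mod 343)
Final: r = 261 satisfies f(r) ≡ 0 mod 7^3.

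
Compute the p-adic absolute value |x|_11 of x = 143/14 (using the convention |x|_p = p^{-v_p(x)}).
|143/14|_11 = 1/11

Step 1 — compute v_11(x) by factoring powers of 11 out of the numerator and denominator: v_11(143/14) = 1. Step 2 — apply |x|_p = p^{-v_p(x)} = 11^{-1} = 1/11.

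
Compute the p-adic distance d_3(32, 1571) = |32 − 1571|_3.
d_3(32, 1571) = 1/81

Step 1 — x − y = 32 − 1571 = -1539. Step 2 — v_3(-1539) = 4 (factor: -1539 = −(3^4 · 19); the sign does not affect v_p). Step 3 — |x − y|_3 = 3^{-4} = 1/81.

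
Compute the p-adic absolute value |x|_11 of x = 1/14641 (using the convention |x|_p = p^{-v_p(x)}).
|1/14641|_11 = 14641

Step 1 — compute v_11(x) by factoring powers of 11 out of the numerator and denominator: v_11(1/14641) = -4. Step 2 — apply |x|_p = p^{-v_p(x)} = 11^{4} = 14641.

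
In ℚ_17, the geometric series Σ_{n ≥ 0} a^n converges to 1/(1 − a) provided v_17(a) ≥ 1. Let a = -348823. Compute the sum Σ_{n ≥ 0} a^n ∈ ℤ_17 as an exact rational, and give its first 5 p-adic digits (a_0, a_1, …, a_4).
Σ a^n = 1/(1 − a) = 1/348824;  first 5 digits = (1, 0, 0, 14, 12)

v_17(a) = 3 ≥ 1, so the series converges in ℤ_17 to 1/(1 − a) = 1/(1 − (-348823)) = 1/348824. Expand this rational in ℤ_17: compute digits iteratively via d_i = x_i mod 17, x_{i+1} = (x_i − d_i)/17. The first 5 digits are (1, 0, 0, 14, 12).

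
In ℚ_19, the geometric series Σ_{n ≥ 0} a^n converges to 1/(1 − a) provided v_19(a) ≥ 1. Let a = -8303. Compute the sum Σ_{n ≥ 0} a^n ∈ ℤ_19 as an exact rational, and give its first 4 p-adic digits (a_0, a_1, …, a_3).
Σ a^n = 1/(1 − a) = 1/8304;  first 4 digits = (1, 0, 15, 17)

v_19(a) = 2 ≥ 1, so the series converges in ℤ_19 to 1/(1 − a) = 1/(1 − (-8303)) = 1/8304. Expand this rational in ℤ_19: compute digits iteratively via d_i = x_i mod 19, x_{i+1} = (x_i − d_i)/19. The first 4 digits are (1, 0, 15, 17).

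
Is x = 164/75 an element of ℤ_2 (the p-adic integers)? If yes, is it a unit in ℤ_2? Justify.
x ∈ ℤ_2 but not a unit; v_2(x) = 2 > 0

ℤ_2 = {x ∈ ℚ_2 : v_2(x) ≥ 0} and ℤ_2^× = {x ∈ ℤ_2 : v_2(x) = 0}. Here v_2(164/75) = v_2(num) − v_2(den) = 2; compare against these criteria.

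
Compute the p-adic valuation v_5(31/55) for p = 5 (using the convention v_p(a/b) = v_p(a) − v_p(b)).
v_5(31/55) = -1

Factor powers of 5 from the numerator and denominator of the reduced fraction: 31 = 5^0 · 31 and 55 = 5^1 · 11. Apply v_p(a/b) = v_p(a) − v_p(b): v_5(31/55) = 0 − 1 = -1.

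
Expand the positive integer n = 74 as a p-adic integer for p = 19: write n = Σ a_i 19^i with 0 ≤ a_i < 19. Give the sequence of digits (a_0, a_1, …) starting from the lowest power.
(a_0, a_1, …) = (17, 3)

Repeated division by 19 gives the digits low-to-high: 74 = 17 + 3·19^1. Digit sequence: (17, 3).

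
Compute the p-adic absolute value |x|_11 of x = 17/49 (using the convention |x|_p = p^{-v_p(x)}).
|17/49|_11 = 1

Step 1 — compute v_11(x) by factoring powers of 11 out of the numerator and denominator: v_11(17/49) = 0. Step 2 — apply |x|_p = p^{-v_p(x)} = 11^{0} = 1.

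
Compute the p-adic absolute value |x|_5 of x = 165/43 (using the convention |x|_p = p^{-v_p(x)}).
|165/43|_5 = 1/5

Step 1 — compute v_5(x) by factoring powers of 5 out of the numerator and denominator: v_5(165/43) = 1. Step 2 — apply |x|_p = p^{-v_p(x)} = 5^{-1} = 1/5.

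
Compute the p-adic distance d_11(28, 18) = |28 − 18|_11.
d_11(28, 18) = 1

Step 1 — x − y = 28 − 18 = 10. Step 2 — v_11(10) = 0 (factor: 10 = (11^0 · 10); the sign does not affect v_p). Step 3 — |x − y|_11 = 11^{0} = 1.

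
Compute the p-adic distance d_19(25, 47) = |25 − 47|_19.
d_19(25, 47) = 1

Step 1 — x − y = 25 − 47 = -22. Step 2 — v_19(-22) = 0 (factor: -22 = −(19^0 · 22); the sign does not affect v_p). Step 3 — |x − y|_19 = 19^{0} = 1.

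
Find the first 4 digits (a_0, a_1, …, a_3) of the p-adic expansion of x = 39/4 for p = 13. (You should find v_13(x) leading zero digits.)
(a_0, …, a_3) = (0, 4, 3, 3)

v_13(39/4) = 1, so a_0 = ... = a_0 = 0. Factor out: x = 13^1 · u with u = 3/4 a unit in ℤ_13. Expand u iteratively via a_{v+i} = u_i mod 13, u_{i+1} = (u_i − a_{v+i})/13:
  u_0 = 3/4;  a_1 = 4;  u_1 = (u_0 − 4)/13 = -1/4
  u_1 = -1/4;  a_2 = 3;  u_2 = (u_1 − 3)/13 = -1/4
  u_2 = -1/4;  a_3 = 3;  u_3 = (u_2 − 3)/13 = -1/4
Digits: (0, 4, 3, 3).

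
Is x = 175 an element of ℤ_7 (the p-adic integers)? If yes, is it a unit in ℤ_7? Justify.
x ∈ ℤ_7 but not a unit; v_7(x) = 1 > 0

ℤ_7 = {x ∈ ℚ_7 : v_7(x) ≥ 0} and ℤ_7^× = {x ∈ ℤ_7 : v_7(x) = 0}. Here v_7(175) = v_7(num) − v_7(den) = 1; compare against these criteria.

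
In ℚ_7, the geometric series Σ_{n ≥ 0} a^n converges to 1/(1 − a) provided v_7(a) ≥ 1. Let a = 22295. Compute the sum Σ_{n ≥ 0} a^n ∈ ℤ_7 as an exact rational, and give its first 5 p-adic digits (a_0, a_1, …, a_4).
Σ a^n = 1/(1 − a) = -1/22294;  first 5 digits = (1, 0, 0, 2, 2)

v_7(a) = 3 ≥ 1, so the series converges in ℤ_7 to 1/(1 − a) = 1/(1 − 22295) = -1/22294. Expand this rational in ℤ_7: compute digits iteratively via d_i = x_i mod 7, x_{i+1} = (x_i − d_i)/7. The first 5 digits are (1, 0, 0, 2, 2).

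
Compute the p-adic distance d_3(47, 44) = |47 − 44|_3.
d_3(47, 44) = 1/3

Step 1 — x − y = 47 − 44 = 3. Step 2 — v_3(3) = 1 (factor: 3 = (3^1 · 1); the sign does not affect v_p). Step 3 — |x − y|_3 = 3^{-1} = 1/3.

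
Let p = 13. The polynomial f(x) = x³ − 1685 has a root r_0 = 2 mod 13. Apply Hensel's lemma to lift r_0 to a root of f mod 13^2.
r_1 = 15 (mod 169)

Hensel: r_{i+1} = r_i − f(r_i)/f′(r_i) mod 13^{i+2}, where f′(x) = 3x². Iterate:
  r_0 = 2 (mod 13)
  r_1 = 15 (mod 169)
Final: r = 15 with f(r) ≡ 0 mod 13^2.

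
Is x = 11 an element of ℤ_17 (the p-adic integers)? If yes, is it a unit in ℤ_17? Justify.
x ∈ ℤ_17^× (unit); v_17(x) = 0

ℤ_17 = {x ∈ ℚ_17 : v_17(x) ≥ 0} and ℤ_17^× = {x ∈ ℤ_17 : v_17(x) = 0}. Here v_17(11) = v_17(num) − v_17(den) = 0; compare against these criteria.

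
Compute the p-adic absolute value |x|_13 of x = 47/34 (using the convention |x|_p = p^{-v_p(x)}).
|47/34|_13 = 1

Step 1 — compute v_13(x) by factoring powers of 13 out of the numerator and denominator: v_13(47/34) = 0. Step 2 — apply |x|_p = p^{-v_p(x)} = 13^{0} = 1.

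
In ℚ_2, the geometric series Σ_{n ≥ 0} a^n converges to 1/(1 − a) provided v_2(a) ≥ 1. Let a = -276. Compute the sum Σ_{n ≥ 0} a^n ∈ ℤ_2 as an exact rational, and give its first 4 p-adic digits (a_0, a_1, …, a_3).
Σ a^n = 1/(1 − a) = 1/277;  first 4 digits = (1, 0, 1, 1)

v_2(a) = 2 ≥ 1, so the series converges in ℤ_2 to 1/(1 − a) = 1/(1 − (-276)) = 1/277. Expand this rational in ℤ_2: compute digits iteratively via d_i = x_i mod 2, x_{i+1} = (x_i − d_i)/2. The first 4 digits are (1, 0, 1, 1).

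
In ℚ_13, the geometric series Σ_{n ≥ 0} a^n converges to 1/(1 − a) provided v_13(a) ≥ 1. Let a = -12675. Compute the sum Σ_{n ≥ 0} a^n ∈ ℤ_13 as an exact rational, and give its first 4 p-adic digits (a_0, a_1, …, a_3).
Σ a^n = 1/(1 − a) = 1/12676;  first 4 digits = (1, 0, 3, 7)

v_13(a) = 2 ≥ 1, so the series converges in ℤ_13 to 1/(1 − a) = 1/(1 − (-12675)) = 1/12676. Expand this rational in ℤ_13: compute digits iteratively via d_i = x_i mod 13, x_{i+1} = (x_i − d_i)/13. The first 4 digits are (1, 0, 3, 7).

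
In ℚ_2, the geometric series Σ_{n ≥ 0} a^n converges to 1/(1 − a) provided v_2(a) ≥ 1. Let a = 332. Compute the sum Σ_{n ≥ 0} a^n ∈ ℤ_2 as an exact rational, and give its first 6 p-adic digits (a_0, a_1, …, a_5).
Σ a^n = 1/(1 − a) = -1/331;  first 6 digits = (1, 0, 1, 1, 1, 0)

v_2(a) = 2 ≥ 1, so the series converges in ℤ_2 to 1/(1 − a) = 1/(1 − 332) = -1/331. Expand this rational in ℤ_2: compute digits iteratively via d_i = x_i mod 2, x_{i+1} = (x_i − d_i)/2. The first 6 digits are (1, 0, 1, 1, 1, 0).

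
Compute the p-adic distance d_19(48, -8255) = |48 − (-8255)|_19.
d_19(48, -8255) = 1/361

Step 1 — x − y = 48 − (-8255) = 8303. Step 2 — v_19(8303) = 2 (factor: 8303 = (19^2 · 23); the sign does not affect v_p). Step 3 — |x − y|_19 = 19^{-2} = 1/361.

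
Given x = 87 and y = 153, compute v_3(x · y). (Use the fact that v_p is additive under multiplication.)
v_3(13311) = 3

v_p(x) = 1 (factor: 87 = 3^1 · 29); v_p(y) = 2 (factor: 153 = 3^2 · 17). Additivity: v_p(xy) = v_p(x) + v_p(y) = 1 + 2 = 3. (Direct check: xy = 13311 = 3^3 · (493).)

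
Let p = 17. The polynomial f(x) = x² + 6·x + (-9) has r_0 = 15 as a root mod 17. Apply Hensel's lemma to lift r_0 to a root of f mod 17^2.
r_1 = 151 (mod 289)

Hensel: r_{i+1} = r_i − f(r_i)·(f′(r_i))^{-1} mod 17^{i+2}, f′(x) = 2x + 6. Iterate:
  r_0 = 15 (mod 17)
  r_1 = 151 (mod 289)
Final: r = 151 satisfies f(r) ≡ 0 mod 17^2.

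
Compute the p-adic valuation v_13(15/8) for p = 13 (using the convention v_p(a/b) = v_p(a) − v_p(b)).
v_13(15/8) = 0

Factor powers of 13 from the numerator and denominator of the reduced fraction: 15 = 13^0 · 15 and 8 = 13^0 · 8. Apply v_p(a/b) = v_p(a) − v_p(b): v_13(15/8) = 0 − 0 = 0.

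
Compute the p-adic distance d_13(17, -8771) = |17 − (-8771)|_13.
d_13(17, -8771) = 1/2197

Step 1 — x − y = 17 − (-8771) = 8788. Step 2 — v_13(8788) = 3 (factor: 8788 = (13^3 · 4); the sign does not affect v_p). Step 3 — |x − y|_13 = 13^{-3} = 1/2197.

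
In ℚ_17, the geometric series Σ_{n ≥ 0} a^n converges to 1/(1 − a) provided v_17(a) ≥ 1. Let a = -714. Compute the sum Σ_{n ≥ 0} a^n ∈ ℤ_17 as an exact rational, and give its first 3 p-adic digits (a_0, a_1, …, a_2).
Σ a^n = 1/(1 − a) = 1/715;  first 3 digits = (1, 9, 10)

v_17(a) = 1 ≥ 1, so the series converges in ℤ_17 to 1/(1 − a) = 1/(1 − (-714)) = 1/715. Expand this rational in ℤ_17: compute digits iteratively via d_i = x_i mod 17, x_{i+1} = (x_i − d_i)/17. The first 3 digits are (1, 9, 10).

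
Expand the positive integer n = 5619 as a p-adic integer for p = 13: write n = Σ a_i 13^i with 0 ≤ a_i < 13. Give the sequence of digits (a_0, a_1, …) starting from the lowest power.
(a_0, a_1, …) = (3, 3, 7, 2)

Repeated division by 13 gives the digits low-to-high: 5619 = 3 + 3·13^1 + 7·13^2 + 2·13^3. Digit sequence: (3, 3, 7, 2).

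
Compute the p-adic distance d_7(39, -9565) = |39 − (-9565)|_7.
d_7(39, -9565) = 1/2401

Step 1 — x − y = 39 − (-9565) = 9604. Step 2 — v_7(9604) = 4 (factor: 9604 = (7^4 · 4); the sign does not affect v_p). Step 3 — |x − y|_7 = 7^{-4} = 1/2401.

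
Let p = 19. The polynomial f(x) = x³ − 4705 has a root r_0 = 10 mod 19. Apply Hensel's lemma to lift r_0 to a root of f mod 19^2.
r_1 = 257 (mod 361)

Hensel: r_{i+1} = r_i − f(r_i)/f′(r_i) mod 19^{i+2}, where f′(x) = 3x². Iterate:
  r_0 = 10 (mod 19)
  r_1 = 257 (mod 361)
Final: r = 257 with f(r) ≡ 0 mod 19^2.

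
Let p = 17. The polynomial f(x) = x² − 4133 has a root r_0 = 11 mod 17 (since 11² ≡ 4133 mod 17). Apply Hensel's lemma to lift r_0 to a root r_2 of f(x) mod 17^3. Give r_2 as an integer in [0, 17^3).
r_2 = 2085 (mod 4913)

Hensel's recurrence: r_{i+1} = r_i − f(r_i)·(f′(r_i))^{-1} mod 17^{i+2}, with f′(x) = 2x. Iterate:
  r_0 = 11 (mod 17)
  r_1 = 62 (mod 289)
  r_2 = 2085 (mod 4913)
Final: r_2 = 2085, and one checks f(r_2) ≡ 0 mod 17^3.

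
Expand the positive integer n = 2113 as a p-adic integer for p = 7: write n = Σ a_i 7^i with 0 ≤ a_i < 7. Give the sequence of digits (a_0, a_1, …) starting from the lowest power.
(a_0, a_1, …) = (6, 0, 1, 6)

Repeated division by 7 gives the digits low-to-high: 2113 = 6 + 1·7^2 + 6·7^3. Digit sequence: (6, 0, 1, 6).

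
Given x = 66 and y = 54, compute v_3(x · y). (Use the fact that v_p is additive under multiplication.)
v_3(3564) = 4

v_p(x) = 1 (factor: 66 = 3^1 · 22); v_p(y) = 3 (factor: 54 = 3^3 · 2). Additivity: v_p(xy) = v_p(x) + v_p(y) = 1 + 3 = 4. (Direct check: xy = 3564 = 3^4 · (44).)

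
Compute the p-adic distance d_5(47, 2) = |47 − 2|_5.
d_5(47, 2) = 1/5

Step 1 — x − y = 47 − 2 = 45. Step 2 — v_5(45) = 1 (factor: 45 = (5^1 · 9); the sign does not affect v_p). Step 3 — |x − y|_5 = 5^{-1} = 1/5.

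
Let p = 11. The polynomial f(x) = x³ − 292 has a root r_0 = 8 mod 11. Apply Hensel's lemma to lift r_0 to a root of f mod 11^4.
r_3 = 13879 (mod 14641)

Hensel: r_{i+1} = r_i − f(r_i)/f′(r_i) mod 11^{i+2}, where f′(x) = 3x². Iterate:
  r_0 = 8 (mod 11)
  r_1 = 85 (mod 121)
  r_2 = 569 (mod 1331)
  r_3 = 13879 (mod 14641)
Final: r = 13879 with f(r) ≡ 0 mod 11^4.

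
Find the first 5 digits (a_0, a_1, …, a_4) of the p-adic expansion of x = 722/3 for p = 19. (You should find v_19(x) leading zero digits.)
(a_0, …, a_4) = (0, 0, 7, 6, 6)

v_19(722/3) = 2, so a_0 = ... = a_1 = 0. Factor out: x = 19^2 · u with u = 2/3 a unit in ℤ_19. Expand u iteratively via a_{v+i} = u_i mod 19, u_{i+1} = (u_i − a_{v+i})/19:
  u_0 = 2/3;  a_2 = 7;  u_1 = (u_0 − 7)/19 = -1/3
  u_1 = -1/3;  a_3 = 6;  u_2 = (u_1 − 6)/19 = -1/3
  u_2 = -1/3;  a_4 = 6;  u_3 = (u_2 − 6)/19 = -1/3
Digits: (0, 0, 7, 6, 6).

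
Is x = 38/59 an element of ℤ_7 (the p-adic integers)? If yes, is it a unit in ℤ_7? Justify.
x ∈ ℤ_7^× (unit); v_7(x) = 0

ℤ_7 = {x ∈ ℚ_7 : v_7(x) ≥ 0} and ℤ_7^× = {x ∈ ℤ_7 : v_7(x) = 0}. Here v_7(38/59) = v_7(num) − v_7(den) = 0; compare against these criteria.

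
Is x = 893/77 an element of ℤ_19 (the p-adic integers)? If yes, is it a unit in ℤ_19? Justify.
x ∈ ℤ_19 but not a unit; v_19(x) = 1 > 0

ℤ_19 = {x ∈ ℚ_19 : v_19(x) ≥ 0} and ℤ_19^× = {x ∈ ℤ_19 : v_19(x) = 0}. Here v_19(893/77) = v_19(num) − v_19(den) = 1; compare against these criteria.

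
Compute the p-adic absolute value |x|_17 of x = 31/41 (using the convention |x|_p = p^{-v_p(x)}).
|31/41|_17 = 1

Step 1 — compute v_17(x) by factoring powers of 17 out of the numerator and denominator: v_17(31/41) = 0. Step 2 — apply |x|_p = p^{-v_p(x)} = 17^{0} = 1.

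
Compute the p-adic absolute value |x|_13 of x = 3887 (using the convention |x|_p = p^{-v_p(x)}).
|3887|_13 = 1/169

Step 1 — compute v_13(x) by factoring powers of 13 out of the numerator and denominator: v_13(3887) = 2. Step 2 — apply |x|_p = p^{-v_p(x)} = 13^{-2} = 1/169.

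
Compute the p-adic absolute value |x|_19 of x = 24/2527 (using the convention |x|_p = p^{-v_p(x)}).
|24/2527|_19 = 361

Step 1 — compute v_19(x) by factoring powers of 19 out of the numerator and denominator: v_19(24/2527) = -2. Step 2 — apply |x|_p = p^{-v_p(x)} = 19^{2} = 361.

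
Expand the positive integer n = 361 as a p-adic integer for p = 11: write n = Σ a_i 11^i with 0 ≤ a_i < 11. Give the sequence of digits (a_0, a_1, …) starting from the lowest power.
(a_0, a_1, …) = (9, 10, 2)

Repeated division by 11 gives the digits low-to-high: 361 = 9 + 10·11^1 + 2·11^2. Digit sequence: (9, 10, 2).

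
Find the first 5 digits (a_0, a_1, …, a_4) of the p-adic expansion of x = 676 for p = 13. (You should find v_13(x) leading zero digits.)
(a_0, …, a_4) = (0, 0, 4, 0, 0)

v_13(676) = 2, so a_0 = ... = a_1 = 0. Factor out: x = 13^2 · u with u = 4 a unit in ℤ_13. Expand u iteratively via a_{v+i} = u_i mod 13, u_{i+1} = (u_i − a_{v+i})/13:
  u_0 = 4;  a_2 = 4;  u_1 = (u_0 − 4)/13 = 0
  u_1 = 0;  a_3 = 0;  u_2 = (u_1 − 0)/13 = 0
  u_2 = 0;  a_4 = 0;  u_3 = (u_2 − 0)/13 = 0
Digits: (0, 0, 4, 0, 0).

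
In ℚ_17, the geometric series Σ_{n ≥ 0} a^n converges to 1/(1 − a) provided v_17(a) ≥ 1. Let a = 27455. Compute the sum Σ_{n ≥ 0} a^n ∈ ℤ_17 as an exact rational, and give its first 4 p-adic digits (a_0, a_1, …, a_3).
Σ a^n = 1/(1 − a) = -1/27454;  first 4 digits = (1, 0, 10, 5)

v_17(a) = 2 ≥ 1, so the series converges in ℤ_17 to 1/(1 − a) = 1/(1 − 27455) = -1/27454. Expand this rational in ℤ_17: compute digits iteratively via d_i = x_i mod 17, x_{i+1} = (x_i − d_i)/17. The first 4 digits are (1, 0, 10, 5).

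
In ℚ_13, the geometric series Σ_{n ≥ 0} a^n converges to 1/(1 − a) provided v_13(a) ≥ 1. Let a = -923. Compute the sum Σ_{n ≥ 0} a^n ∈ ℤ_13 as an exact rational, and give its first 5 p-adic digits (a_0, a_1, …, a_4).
Σ a^n = 1/(1 − a) = 1/924;  first 5 digits = (1, 7, 4, 2, 2)

v_13(a) = 1 ≥ 1, so the series converges in ℤ_13 to 1/(1 − a) = 1/(1 − (-923)) = 1/924. Expand this rational in ℤ_13: compute digits iteratively via d_i = x_i mod 13, x_{i+1} = (x_i − d_i)/13. The first 5 digits are (1, 7, 4, 2, 2).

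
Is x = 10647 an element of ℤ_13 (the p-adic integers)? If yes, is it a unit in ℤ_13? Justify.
x ∈ ℤ_13 but not a unit; v_13(x) = 2 > 0

ℤ_13 = {x ∈ ℚ_13 : v_13(x) ≥ 0} and ℤ_13^× = {x ∈ ℤ_13 : v_13(x) = 0}. Here v_13(10647) = v_13(num) − v_13(den) = 2; compare against these criteria.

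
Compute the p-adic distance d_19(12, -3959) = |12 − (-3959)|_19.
d_19(12, -3959) = 1/361

Step 1 — x − y = 12 − (-3959) = 3971. Step 2 — v_19(3971) = 2 (factor: 3971 = (19^2 · 11); the sign does not affect v_p). Step 3 — |x − y|_19 = 19^{-2} = 1/361.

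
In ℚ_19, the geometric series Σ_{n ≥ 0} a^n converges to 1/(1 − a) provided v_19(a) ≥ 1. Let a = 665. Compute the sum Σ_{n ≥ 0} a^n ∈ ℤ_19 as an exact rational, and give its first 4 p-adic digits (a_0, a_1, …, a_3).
Σ a^n = 1/(1 − a) = -1/664;  first 4 digits = (1, 16, 10, 18)

v_19(a) = 1 ≥ 1, so the series converges in ℤ_19 to 1/(1 − a) = 1/(1 − 665) = -1/664. Expand this rational in ℤ_19: compute digits iteratively via d_i = x_i mod 19, x_{i+1} = (x_i − d_i)/19. The first 4 digits are (1, 16, 10, 18).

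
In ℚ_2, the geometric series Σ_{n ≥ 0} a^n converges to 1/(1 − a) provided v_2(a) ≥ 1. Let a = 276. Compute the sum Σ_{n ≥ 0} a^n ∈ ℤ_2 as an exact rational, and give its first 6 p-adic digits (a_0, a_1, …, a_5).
Σ a^n = 1/(1 − a) = -1/275;  first 6 digits = (1, 0, 1, 0, 0, 1)

v_2(a) = 2 ≥ 1, so the series converges in ℤ_2 to 1/(1 − a) = 1/(1 − 276) = -1/275. Expand this rational in ℤ_2: compute digits iteratively via d_i = x_i mod 2, x_{i+1} = (x_i − d_i)/2. The first 6 digits are (1, 0, 1, 0, 0, 1).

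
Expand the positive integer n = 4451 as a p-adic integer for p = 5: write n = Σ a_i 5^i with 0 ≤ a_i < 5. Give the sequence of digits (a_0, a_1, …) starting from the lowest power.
(a_0, a_1, …) = (1, 0, 3, 0, 2, 1)

Repeated division by 5 gives the digits low-to-high: 4451 = 1 + 3·5^2 + 2·5^4 + 1·5^5. Digit sequence: (1, 0, 3, 0, 2, 1).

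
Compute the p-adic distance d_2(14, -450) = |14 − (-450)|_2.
d_2(14, -450) = 1/16

Step 1 — x − y = 14 − (-450) = 464. Step 2 — v_2(464) = 4 (factor: 464 = (2^4 · 29); the sign does not affect v_p). Step 3 — |x − y|_2 = 2^{-4} = 1/16.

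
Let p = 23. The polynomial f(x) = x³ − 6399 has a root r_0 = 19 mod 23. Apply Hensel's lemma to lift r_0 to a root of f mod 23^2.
r_1 = 318 (mod 529)

Hensel: r_{i+1} = r_i − f(r_i)/f′(r_i) mod 23^{i+2}, where f′(x) = 3x². Iterate:
  r_0 = 19 (mod 23)
  r_1 = 318 (mod 529)
Final: r = 318 with f(r) ≡ 0 mod 23^2.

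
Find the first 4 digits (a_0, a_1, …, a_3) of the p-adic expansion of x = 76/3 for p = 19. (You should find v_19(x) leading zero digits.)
(a_0, …, a_3) = (0, 14, 12, 12)

v_19(76/3) = 1, so a_0 = ... = a_0 = 0. Factor out: x = 19^1 · u with u = 4/3 a unit in ℤ_19. Expand u iteratively via a_{v+i} = u_i mod 19, u_{i+1} = (u_i − a_{v+i})/19:
  u_0 = 4/3;  a_1 = 14;  u_1 = (u_0 − 14)/19 = -2/3
  u_1 = -2/3;  a_2 = 12;  u_2 = (u_1 − 12)/19 = -2/3
  u_2 = -2/3;  a_3 = 12;  u_3 = (u_2 − 12)/19 = -2/3
Digits: (0, 14, 12, 12).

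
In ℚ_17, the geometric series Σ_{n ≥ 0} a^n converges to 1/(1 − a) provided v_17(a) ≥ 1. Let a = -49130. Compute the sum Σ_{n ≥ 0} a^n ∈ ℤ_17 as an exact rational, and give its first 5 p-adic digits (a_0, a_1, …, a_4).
Σ a^n = 1/(1 − a) = 1/49131;  first 5 digits = (1, 0, 0, 7, 16)

v_17(a) = 3 ≥ 1, so the series converges in ℤ_17 to 1/(1 − a) = 1/(1 − (-49130)) = 1/49131. Expand this rational in ℤ_17: compute digits iteratively via d_i = x_i mod 17, x_{i+1} = (x_i − d_i)/17. The first 5 digits are (1, 0, 0, 7, 16).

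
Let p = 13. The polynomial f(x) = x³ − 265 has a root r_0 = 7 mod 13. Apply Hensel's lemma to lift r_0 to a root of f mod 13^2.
r_1 = 72 (mod 169)

Hensel: r_{i+1} = r_i − f(r_i)/f′(r_i) mod 13^{i+2}, where f′(x) = 3x². Iterate:
  r_0 = 7 (mod 13)
  r_1 = 72 (mod 169)
Final: r = 72 with f(r) ≡ 0 mod 13^2.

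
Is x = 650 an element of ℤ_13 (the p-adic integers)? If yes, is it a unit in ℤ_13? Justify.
x ∈ ℤ_13 but not a unit; v_13(x) = 1 > 0

ℤ_13 = {x ∈ ℚ_13 : v_13(x) ≥ 0} and ℤ_13^× = {x ∈ ℤ_13 : v_13(x) = 0}. Here v_13(650) = v_13(num) − v_13(den) = 1; compare against these criteria.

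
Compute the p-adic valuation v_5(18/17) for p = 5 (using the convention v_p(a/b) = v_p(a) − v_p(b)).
v_5(18/17) = 0

Factor powers of 5 from the numerator and denominator of the reduced fraction: 18 = 5^0 · 18 and 17 = 5^0 · 17. Apply v_p(a/b) = v_p(a) − v_p(b): v_5(18/17) = 0 − 0 = 0.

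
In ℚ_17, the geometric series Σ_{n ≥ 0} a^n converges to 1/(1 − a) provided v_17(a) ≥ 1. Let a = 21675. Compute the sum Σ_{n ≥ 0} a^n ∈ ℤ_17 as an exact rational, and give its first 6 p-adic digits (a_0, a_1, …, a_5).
Σ a^n = 1/(1 − a) = -1/21674;  first 6 digits = (1, 0, 7, 4, 15, 7)

v_17(a) = 2 ≥ 1, so the series converges in ℤ_17 to 1/(1 − a) = 1/(1 − 21675) = -1/21674. Expand this rational in ℤ_17: compute digits iteratively via d_i = x_i mod 17, x_{i+1} = (x_i − d_i)/17. The first 6 digits are (1, 0, 7, 4, 15, 7).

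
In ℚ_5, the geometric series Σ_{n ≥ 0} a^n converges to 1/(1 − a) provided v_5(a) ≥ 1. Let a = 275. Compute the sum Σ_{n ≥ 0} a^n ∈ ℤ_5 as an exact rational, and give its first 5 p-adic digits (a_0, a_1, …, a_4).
Σ a^n = 1/(1 − a) = -1/274;  first 5 digits = (1, 0, 1, 2, 1)

v_5(a) = 2 ≥ 1, so the series converges in ℤ_5 to 1/(1 − a) = 1/(1 − 275) = -1/274. Expand this rational in ℤ_5: compute digits iteratively via d_i = x_i mod 5, x_{i+1} = (x_i − d_i)/5. The first 5 digits are (1, 0, 1, 2, 1).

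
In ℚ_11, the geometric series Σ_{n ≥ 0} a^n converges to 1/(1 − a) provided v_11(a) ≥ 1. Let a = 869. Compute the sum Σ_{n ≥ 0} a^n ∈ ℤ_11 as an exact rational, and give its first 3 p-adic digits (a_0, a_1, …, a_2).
Σ a^n = 1/(1 − a) = -1/868;  first 3 digits = (1, 2, 0)

v_11(a) = 1 ≥ 1, so the series converges in ℤ_11 to 1/(1 − a) = 1/(1 − 869) = -1/868. Expand this rational in ℤ_11: compute digits iteratively via d_i = x_i mod 11, x_{i+1} = (x_i − d_i)/11. The first 3 digits are (1, 2, 0).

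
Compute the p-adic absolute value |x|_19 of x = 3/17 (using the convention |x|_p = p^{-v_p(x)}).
|3/17|_19 = 1

Step 1 — compute v_19(x) by factoring powers of 19 out of the numerator and denominator: v_19(3/17) = 0. Step 2 — apply |x|_p = p^{-v_p(x)} = 19^{0} = 1.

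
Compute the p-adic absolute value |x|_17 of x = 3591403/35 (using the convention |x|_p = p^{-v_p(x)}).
|3591403/35|_17 = 1/83521

Step 1 — compute v_17(x) by factoring powers of 17 out of the numerator and denominator: v_17(3591403/35) = 4. Step 2 — apply |x|_p = p^{-v_p(x)} = 17^{-4} = 1/83521.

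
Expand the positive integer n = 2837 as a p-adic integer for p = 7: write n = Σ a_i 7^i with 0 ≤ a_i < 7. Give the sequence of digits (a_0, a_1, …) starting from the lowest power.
(a_0, a_1, …) = (2, 6, 1, 1, 1)

Repeated division by 7 gives the digits low-to-high: 2837 = 2 + 6·7^1 + 1·7^2 + 1·7^3 + 1·7^4. Digit sequence: (2, 6, 1, 1, 1).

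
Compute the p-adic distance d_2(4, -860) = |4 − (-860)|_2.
d_2(4, -860) = 1/32

Step 1 — x − y = 4 − (-860) = 864. Step 2 — v_2(864) = 5 (factor: 864 = (2^5 · 27); the sign does not affect v_p). Step 3 — |x − y|_2 = 2^{-5} = 1/32.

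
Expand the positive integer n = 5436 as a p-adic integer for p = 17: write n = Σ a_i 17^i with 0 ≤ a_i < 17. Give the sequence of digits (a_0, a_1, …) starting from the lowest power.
(a_0, a_1, …) = (13, 13, 1, 1)

Repeated division by 17 gives the digits low-to-high: 5436 = 13 + 13·17^1 + 1·17^2 + 1·17^3. Digit sequence: (13, 13, 1, 1).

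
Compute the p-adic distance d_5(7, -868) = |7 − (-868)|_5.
d_5(7, -868) = 1/125

Step 1 — x − y = 7 − (-868) = 875. Step 2 — v_5(875) = 3 (factor: 875 = (5^3 · 7); the sign does not affect v_p). Step 3 — |x − y|_5 = 5^{-3} = 1/125.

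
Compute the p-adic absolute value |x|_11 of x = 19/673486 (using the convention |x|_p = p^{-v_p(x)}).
|19/673486|_11 = 14641

Step 1 — compute v_11(x) by factoring powers of 11 out of the numerator and denominator: v_11(19/673486) = -4. Step 2 — apply |x|_p = p^{-v_p(x)} = 11^{4} = 14641.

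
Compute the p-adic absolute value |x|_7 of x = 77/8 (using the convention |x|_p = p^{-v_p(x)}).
|77/8|_7 = 1/7

Step 1 — compute v_7(x) by factoring powers of 7 out of the numerator and denominator: v_7(77/8) = 1. Step 2 — apply |x|_p = p^{-v_p(x)} = 7^{-1} = 1/7.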